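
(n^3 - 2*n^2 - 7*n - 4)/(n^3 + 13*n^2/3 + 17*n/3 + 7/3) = 3*(n - 4)/(3*n + 7)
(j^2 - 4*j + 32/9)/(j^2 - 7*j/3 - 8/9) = (3*j - 4)/(3*j + 1)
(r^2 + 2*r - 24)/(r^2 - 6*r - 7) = (-r^2 - 2*r + 24)/(-r^2 + 6*r + 7)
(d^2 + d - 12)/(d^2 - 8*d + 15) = (d + 4)/(d - 5)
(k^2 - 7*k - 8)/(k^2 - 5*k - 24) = (k + 1)/(k + 3)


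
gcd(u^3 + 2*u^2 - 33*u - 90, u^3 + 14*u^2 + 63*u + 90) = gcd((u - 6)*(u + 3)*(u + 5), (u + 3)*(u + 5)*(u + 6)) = u^2 + 8*u + 15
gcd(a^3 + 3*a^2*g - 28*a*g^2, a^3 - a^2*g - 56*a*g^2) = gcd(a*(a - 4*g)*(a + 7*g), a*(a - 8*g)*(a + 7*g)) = a^2 + 7*a*g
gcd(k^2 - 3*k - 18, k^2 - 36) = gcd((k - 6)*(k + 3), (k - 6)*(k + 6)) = k - 6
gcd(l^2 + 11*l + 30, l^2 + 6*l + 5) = l + 5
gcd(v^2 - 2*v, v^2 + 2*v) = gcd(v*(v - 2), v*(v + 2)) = v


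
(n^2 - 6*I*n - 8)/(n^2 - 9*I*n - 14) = (n - 4*I)/(n - 7*I)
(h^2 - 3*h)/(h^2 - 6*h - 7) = h*(3 - h)/(-h^2 + 6*h + 7)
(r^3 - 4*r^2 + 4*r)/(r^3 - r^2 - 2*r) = (r - 2)/(r + 1)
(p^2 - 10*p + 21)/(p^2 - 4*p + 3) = (p - 7)/(p - 1)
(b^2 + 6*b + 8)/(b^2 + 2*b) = (b + 4)/b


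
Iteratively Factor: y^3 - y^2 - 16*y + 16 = (y - 4)*(y^2 + 3*y - 4) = (y - 4)*(y - 1)*(y + 4)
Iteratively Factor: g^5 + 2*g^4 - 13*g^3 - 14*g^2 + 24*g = (g - 3)*(g^4 + 5*g^3 + 2*g^2 - 8*g) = (g - 3)*(g + 2)*(g^3 + 3*g^2 - 4*g) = g*(g - 3)*(g + 2)*(g^2 + 3*g - 4) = g*(g - 3)*(g + 2)*(g + 4)*(g - 1)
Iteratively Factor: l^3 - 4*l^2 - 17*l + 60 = (l - 5)*(l^2 + l - 12) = (l - 5)*(l + 4)*(l - 3)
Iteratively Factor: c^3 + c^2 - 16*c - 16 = (c - 4)*(c^2 + 5*c + 4) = (c - 4)*(c + 4)*(c + 1)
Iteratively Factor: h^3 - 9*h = (h)*(h^2 - 9) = h*(h - 3)*(h + 3)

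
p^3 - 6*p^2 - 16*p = p*(p - 8)*(p + 2)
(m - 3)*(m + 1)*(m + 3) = m^3 + m^2 - 9*m - 9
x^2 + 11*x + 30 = (x + 5)*(x + 6)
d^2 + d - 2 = (d - 1)*(d + 2)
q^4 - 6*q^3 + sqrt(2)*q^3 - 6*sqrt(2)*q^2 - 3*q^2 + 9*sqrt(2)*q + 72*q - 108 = (q - 3)^2*(q - 2*sqrt(2))*(q + 3*sqrt(2))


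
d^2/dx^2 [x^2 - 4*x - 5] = 2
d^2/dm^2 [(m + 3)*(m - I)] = 2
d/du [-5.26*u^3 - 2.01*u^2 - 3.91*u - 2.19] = -15.78*u^2 - 4.02*u - 3.91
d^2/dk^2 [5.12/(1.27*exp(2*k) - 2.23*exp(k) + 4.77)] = ((11.4176 - 26.0096*exp(k))*(1.27*exp(2*k) - 2.23*exp(k) + 4.77) + 5.12*(2.54*exp(k) - 2.23)*(5.08*exp(k) - 4.46)*exp(k))*exp(k)/(1.27*exp(2*k) - 2.23*exp(k) + 4.77)^3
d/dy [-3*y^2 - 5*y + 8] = -6*y - 5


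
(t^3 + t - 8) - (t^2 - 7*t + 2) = t^3 - t^2 + 8*t - 10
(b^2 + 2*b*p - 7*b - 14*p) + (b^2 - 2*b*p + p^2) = 2*b^2 - 7*b + p^2 - 14*p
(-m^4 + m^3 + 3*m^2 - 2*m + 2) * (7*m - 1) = -7*m^5 + 8*m^4 + 20*m^3 - 17*m^2 + 16*m - 2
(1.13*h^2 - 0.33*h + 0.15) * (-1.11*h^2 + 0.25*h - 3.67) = -1.2543*h^4 + 0.6488*h^3 - 4.3961*h^2 + 1.2486*h - 0.5505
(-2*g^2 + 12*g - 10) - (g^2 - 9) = -3*g^2 + 12*g - 1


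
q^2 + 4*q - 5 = (q - 1)*(q + 5)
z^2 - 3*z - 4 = (z - 4)*(z + 1)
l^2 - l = l*(l - 1)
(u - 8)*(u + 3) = u^2 - 5*u - 24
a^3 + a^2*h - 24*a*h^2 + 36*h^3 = (a - 3*h)*(a - 2*h)*(a + 6*h)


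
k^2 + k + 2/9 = (k + 1/3)*(k + 2/3)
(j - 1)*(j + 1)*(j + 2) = j^3 + 2*j^2 - j - 2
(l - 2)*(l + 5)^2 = l^3 + 8*l^2 + 5*l - 50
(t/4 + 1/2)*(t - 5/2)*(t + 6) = t^3/4 + 11*t^2/8 - 2*t - 15/2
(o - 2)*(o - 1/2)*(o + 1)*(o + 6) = o^4 + 9*o^3/2 - 21*o^2/2 - 8*o + 6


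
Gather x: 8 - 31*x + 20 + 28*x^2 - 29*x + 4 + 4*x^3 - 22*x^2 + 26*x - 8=4*x^3 + 6*x^2 - 34*x + 24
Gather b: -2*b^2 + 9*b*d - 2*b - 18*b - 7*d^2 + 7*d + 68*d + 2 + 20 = -2*b^2 + b*(9*d - 20) - 7*d^2 + 75*d + 22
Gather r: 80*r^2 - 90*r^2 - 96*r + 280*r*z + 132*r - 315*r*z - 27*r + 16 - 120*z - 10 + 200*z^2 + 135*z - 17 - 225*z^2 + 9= -10*r^2 + r*(9 - 35*z) - 25*z^2 + 15*z - 2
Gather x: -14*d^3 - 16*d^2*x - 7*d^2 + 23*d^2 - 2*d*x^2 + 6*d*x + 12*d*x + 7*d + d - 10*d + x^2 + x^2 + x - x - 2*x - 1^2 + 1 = -14*d^3 + 16*d^2 - 2*d + x^2*(2 - 2*d) + x*(-16*d^2 + 18*d - 2)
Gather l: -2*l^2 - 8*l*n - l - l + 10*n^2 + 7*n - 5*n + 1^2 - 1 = -2*l^2 + l*(-8*n - 2) + 10*n^2 + 2*n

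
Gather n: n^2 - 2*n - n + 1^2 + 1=n^2 - 3*n + 2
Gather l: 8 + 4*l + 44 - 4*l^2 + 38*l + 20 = -4*l^2 + 42*l + 72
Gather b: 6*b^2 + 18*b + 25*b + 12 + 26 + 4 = 6*b^2 + 43*b + 42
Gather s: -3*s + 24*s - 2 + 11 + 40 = 21*s + 49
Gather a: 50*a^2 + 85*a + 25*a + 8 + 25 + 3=50*a^2 + 110*a + 36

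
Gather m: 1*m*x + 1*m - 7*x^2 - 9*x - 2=m*(x + 1) - 7*x^2 - 9*x - 2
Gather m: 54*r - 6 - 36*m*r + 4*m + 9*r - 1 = m*(4 - 36*r) + 63*r - 7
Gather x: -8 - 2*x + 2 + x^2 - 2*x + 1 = x^2 - 4*x - 5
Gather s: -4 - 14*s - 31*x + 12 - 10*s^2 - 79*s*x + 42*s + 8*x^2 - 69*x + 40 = -10*s^2 + s*(28 - 79*x) + 8*x^2 - 100*x + 48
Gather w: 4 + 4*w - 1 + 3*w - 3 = 7*w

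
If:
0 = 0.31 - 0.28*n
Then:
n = 1.11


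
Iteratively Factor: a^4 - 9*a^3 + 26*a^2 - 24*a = (a)*(a^3 - 9*a^2 + 26*a - 24) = a*(a - 3)*(a^2 - 6*a + 8) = a*(a - 3)*(a - 2)*(a - 4)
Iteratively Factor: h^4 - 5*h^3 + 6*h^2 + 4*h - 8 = (h - 2)*(h^3 - 3*h^2 + 4) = (h - 2)^2*(h^2 - h - 2) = (h - 2)^2*(h + 1)*(h - 2)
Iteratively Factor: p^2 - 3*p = (p)*(p - 3)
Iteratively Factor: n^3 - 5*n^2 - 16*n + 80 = (n - 5)*(n^2 - 16) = (n - 5)*(n - 4)*(n + 4)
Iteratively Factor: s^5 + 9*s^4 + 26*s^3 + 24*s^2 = (s + 3)*(s^4 + 6*s^3 + 8*s^2) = s*(s + 3)*(s^3 + 6*s^2 + 8*s) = s^2*(s + 3)*(s^2 + 6*s + 8) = s^2*(s + 3)*(s + 4)*(s + 2)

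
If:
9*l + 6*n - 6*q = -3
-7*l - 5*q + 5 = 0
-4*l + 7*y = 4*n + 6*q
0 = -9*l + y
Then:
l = 8/79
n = 163/790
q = 339/395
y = 72/79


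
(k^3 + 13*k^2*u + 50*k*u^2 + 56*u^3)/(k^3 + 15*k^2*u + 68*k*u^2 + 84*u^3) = (k + 4*u)/(k + 6*u)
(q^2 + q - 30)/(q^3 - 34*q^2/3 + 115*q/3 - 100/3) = 3*(q + 6)/(3*q^2 - 19*q + 20)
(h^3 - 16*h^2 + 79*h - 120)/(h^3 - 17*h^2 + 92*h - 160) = (h - 3)/(h - 4)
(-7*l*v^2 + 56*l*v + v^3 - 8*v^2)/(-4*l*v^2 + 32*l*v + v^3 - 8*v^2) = (-7*l + v)/(-4*l + v)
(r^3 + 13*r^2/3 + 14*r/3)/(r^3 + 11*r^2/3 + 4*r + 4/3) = r*(3*r + 7)/(3*r^2 + 5*r + 2)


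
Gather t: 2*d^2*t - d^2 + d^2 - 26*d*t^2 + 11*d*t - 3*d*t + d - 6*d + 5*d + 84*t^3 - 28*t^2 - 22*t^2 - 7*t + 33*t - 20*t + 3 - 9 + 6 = 84*t^3 + t^2*(-26*d - 50) + t*(2*d^2 + 8*d + 6)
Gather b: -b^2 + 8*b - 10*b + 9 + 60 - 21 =-b^2 - 2*b + 48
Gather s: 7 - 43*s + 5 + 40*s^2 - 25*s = 40*s^2 - 68*s + 12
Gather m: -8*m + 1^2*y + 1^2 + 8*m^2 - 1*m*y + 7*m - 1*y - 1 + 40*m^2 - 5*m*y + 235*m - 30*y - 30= 48*m^2 + m*(234 - 6*y) - 30*y - 30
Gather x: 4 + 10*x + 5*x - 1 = 15*x + 3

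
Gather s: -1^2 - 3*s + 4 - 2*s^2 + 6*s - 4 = -2*s^2 + 3*s - 1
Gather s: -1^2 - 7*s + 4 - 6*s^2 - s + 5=-6*s^2 - 8*s + 8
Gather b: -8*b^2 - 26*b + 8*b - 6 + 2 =-8*b^2 - 18*b - 4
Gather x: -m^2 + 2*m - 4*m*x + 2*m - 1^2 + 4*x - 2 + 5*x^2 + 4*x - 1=-m^2 + 4*m + 5*x^2 + x*(8 - 4*m) - 4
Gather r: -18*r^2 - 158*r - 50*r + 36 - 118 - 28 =-18*r^2 - 208*r - 110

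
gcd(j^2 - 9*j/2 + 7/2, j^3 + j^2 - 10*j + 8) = j - 1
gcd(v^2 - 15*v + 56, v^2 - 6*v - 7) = v - 7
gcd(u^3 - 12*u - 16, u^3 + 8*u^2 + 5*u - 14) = u + 2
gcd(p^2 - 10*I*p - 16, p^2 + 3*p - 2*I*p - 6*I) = p - 2*I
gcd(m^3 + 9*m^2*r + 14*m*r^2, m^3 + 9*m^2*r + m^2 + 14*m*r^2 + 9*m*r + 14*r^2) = m^2 + 9*m*r + 14*r^2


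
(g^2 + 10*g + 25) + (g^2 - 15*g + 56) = 2*g^2 - 5*g + 81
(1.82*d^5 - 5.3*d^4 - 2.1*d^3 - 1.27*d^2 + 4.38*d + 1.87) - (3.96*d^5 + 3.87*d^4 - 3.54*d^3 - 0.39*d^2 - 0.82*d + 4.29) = -2.14*d^5 - 9.17*d^4 + 1.44*d^3 - 0.88*d^2 + 5.2*d - 2.42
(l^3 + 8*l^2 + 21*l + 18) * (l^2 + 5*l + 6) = l^5 + 13*l^4 + 67*l^3 + 171*l^2 + 216*l + 108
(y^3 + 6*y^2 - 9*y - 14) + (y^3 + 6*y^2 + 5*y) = 2*y^3 + 12*y^2 - 4*y - 14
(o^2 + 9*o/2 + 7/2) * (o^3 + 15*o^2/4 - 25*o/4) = o^5 + 33*o^4/4 + 113*o^3/8 - 15*o^2 - 175*o/8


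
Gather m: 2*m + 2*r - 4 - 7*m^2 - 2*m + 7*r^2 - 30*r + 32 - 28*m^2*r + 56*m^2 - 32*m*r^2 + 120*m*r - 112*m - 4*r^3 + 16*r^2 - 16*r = m^2*(49 - 28*r) + m*(-32*r^2 + 120*r - 112) - 4*r^3 + 23*r^2 - 44*r + 28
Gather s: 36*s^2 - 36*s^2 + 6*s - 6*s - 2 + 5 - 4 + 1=0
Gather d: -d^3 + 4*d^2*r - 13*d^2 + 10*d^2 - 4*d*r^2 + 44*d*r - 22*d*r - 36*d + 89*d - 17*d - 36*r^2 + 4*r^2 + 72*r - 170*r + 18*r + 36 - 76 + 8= -d^3 + d^2*(4*r - 3) + d*(-4*r^2 + 22*r + 36) - 32*r^2 - 80*r - 32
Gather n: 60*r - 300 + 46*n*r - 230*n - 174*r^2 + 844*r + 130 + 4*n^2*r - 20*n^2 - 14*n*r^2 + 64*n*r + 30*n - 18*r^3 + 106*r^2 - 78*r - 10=n^2*(4*r - 20) + n*(-14*r^2 + 110*r - 200) - 18*r^3 - 68*r^2 + 826*r - 180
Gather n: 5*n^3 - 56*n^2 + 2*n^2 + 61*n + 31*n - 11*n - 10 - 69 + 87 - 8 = 5*n^3 - 54*n^2 + 81*n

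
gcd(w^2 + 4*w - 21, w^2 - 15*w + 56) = 1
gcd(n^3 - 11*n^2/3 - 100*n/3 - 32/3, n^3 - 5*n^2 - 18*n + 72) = n + 4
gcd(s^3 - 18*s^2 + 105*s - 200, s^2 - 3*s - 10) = s - 5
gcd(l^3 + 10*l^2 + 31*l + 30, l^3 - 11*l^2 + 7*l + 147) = l + 3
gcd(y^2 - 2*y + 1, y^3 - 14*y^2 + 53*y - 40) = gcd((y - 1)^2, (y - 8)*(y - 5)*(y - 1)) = y - 1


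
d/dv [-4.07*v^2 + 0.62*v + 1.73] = 0.62 - 8.14*v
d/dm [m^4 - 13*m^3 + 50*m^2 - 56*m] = 4*m^3 - 39*m^2 + 100*m - 56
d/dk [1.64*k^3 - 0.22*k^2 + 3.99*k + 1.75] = 4.92*k^2 - 0.44*k + 3.99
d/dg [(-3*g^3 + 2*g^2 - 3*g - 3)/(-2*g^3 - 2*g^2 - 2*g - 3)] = (10*g^4 - g^2 - 24*g + 3)/(4*g^6 + 8*g^5 + 12*g^4 + 20*g^3 + 16*g^2 + 12*g + 9)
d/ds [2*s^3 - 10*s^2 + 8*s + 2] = 6*s^2 - 20*s + 8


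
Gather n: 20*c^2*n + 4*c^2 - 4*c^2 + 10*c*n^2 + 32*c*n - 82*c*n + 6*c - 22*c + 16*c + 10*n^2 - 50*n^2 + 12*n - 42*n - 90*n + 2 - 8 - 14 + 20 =n^2*(10*c - 40) + n*(20*c^2 - 50*c - 120)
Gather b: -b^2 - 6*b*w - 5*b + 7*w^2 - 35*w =-b^2 + b*(-6*w - 5) + 7*w^2 - 35*w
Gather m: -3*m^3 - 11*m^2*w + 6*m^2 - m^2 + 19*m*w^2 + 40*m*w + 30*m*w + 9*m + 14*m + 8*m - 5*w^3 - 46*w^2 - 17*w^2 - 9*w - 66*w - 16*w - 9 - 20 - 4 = -3*m^3 + m^2*(5 - 11*w) + m*(19*w^2 + 70*w + 31) - 5*w^3 - 63*w^2 - 91*w - 33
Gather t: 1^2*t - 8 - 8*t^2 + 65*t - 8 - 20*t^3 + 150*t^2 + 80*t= -20*t^3 + 142*t^2 + 146*t - 16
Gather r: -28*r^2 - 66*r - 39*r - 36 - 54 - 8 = -28*r^2 - 105*r - 98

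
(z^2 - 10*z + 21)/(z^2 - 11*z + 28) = (z - 3)/(z - 4)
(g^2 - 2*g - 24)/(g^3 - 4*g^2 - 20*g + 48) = 1/(g - 2)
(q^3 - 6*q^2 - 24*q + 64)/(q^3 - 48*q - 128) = (q - 2)/(q + 4)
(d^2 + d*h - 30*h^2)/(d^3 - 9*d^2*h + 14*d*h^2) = (d^2 + d*h - 30*h^2)/(d*(d^2 - 9*d*h + 14*h^2))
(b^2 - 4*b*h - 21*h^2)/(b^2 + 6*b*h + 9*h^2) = (b - 7*h)/(b + 3*h)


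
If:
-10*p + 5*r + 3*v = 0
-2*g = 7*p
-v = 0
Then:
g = -7*r/4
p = r/2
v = 0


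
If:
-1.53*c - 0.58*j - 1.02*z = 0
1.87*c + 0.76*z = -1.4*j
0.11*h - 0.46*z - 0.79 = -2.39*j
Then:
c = -0.933610743332703*z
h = 7.18181818181818 - 11.118094124525*z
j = 0.704180064308682*z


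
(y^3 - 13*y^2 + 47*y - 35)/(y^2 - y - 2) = (-y^3 + 13*y^2 - 47*y + 35)/(-y^2 + y + 2)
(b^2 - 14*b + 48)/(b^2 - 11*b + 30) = (b - 8)/(b - 5)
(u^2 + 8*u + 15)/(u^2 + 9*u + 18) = (u + 5)/(u + 6)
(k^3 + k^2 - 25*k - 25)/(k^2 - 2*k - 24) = (-k^3 - k^2 + 25*k + 25)/(-k^2 + 2*k + 24)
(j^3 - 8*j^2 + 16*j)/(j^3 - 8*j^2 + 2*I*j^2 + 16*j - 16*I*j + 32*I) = j/(j + 2*I)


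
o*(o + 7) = o^2 + 7*o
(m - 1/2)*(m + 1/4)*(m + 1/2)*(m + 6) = m^4 + 25*m^3/4 + 5*m^2/4 - 25*m/16 - 3/8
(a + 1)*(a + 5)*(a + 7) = a^3 + 13*a^2 + 47*a + 35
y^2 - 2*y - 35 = (y - 7)*(y + 5)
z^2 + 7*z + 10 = (z + 2)*(z + 5)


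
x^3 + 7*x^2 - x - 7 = (x - 1)*(x + 1)*(x + 7)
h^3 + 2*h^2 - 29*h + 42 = (h - 3)*(h - 2)*(h + 7)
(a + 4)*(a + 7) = a^2 + 11*a + 28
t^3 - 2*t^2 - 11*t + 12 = (t - 4)*(t - 1)*(t + 3)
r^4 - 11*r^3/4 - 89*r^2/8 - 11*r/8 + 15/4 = (r - 5)*(r - 1/2)*(r + 3/4)*(r + 2)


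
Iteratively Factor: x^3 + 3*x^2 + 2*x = (x + 1)*(x^2 + 2*x) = (x + 1)*(x + 2)*(x)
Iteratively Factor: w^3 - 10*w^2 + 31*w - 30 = (w - 5)*(w^2 - 5*w + 6) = (w - 5)*(w - 2)*(w - 3)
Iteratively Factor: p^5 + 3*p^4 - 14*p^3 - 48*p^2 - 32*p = (p + 4)*(p^4 - p^3 - 10*p^2 - 8*p) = p*(p + 4)*(p^3 - p^2 - 10*p - 8) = p*(p + 2)*(p + 4)*(p^2 - 3*p - 4) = p*(p - 4)*(p + 2)*(p + 4)*(p + 1)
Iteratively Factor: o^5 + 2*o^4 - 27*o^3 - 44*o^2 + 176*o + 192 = (o + 4)*(o^4 - 2*o^3 - 19*o^2 + 32*o + 48) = (o + 1)*(o + 4)*(o^3 - 3*o^2 - 16*o + 48) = (o - 4)*(o + 1)*(o + 4)*(o^2 + o - 12) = (o - 4)*(o - 3)*(o + 1)*(o + 4)*(o + 4)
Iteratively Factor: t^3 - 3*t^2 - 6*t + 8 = (t - 4)*(t^2 + t - 2) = (t - 4)*(t + 2)*(t - 1)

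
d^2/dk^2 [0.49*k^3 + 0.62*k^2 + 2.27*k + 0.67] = 2.94*k + 1.24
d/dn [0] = 0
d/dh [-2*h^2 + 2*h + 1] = 2 - 4*h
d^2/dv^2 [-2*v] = 0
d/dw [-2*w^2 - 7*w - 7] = -4*w - 7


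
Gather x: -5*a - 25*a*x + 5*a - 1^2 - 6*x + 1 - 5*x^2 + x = -5*x^2 + x*(-25*a - 5)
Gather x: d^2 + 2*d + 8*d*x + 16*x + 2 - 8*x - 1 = d^2 + 2*d + x*(8*d + 8) + 1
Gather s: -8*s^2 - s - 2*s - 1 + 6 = -8*s^2 - 3*s + 5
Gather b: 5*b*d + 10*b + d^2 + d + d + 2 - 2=b*(5*d + 10) + d^2 + 2*d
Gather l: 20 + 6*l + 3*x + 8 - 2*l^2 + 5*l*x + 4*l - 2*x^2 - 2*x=-2*l^2 + l*(5*x + 10) - 2*x^2 + x + 28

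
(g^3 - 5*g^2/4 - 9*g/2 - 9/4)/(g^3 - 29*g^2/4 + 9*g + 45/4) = (g + 1)/(g - 5)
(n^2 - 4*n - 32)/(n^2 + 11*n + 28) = (n - 8)/(n + 7)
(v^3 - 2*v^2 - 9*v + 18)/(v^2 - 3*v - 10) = (-v^3 + 2*v^2 + 9*v - 18)/(-v^2 + 3*v + 10)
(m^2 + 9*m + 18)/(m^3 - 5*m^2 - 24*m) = (m + 6)/(m*(m - 8))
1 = 1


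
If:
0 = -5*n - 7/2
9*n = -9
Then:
No Solution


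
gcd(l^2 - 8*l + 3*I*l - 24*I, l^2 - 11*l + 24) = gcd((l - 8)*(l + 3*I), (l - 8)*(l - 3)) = l - 8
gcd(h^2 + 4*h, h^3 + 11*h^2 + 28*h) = h^2 + 4*h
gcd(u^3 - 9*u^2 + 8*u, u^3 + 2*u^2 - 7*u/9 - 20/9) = u - 1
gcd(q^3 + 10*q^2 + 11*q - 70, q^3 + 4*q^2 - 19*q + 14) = q^2 + 5*q - 14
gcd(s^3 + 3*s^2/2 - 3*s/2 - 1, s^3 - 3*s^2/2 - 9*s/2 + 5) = s^2 + s - 2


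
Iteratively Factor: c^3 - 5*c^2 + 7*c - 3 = (c - 1)*(c^2 - 4*c + 3) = (c - 3)*(c - 1)*(c - 1)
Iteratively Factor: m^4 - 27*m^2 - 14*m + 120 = (m + 3)*(m^3 - 3*m^2 - 18*m + 40) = (m - 2)*(m + 3)*(m^2 - m - 20) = (m - 5)*(m - 2)*(m + 3)*(m + 4)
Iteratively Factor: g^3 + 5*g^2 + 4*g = (g + 4)*(g^2 + g) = g*(g + 4)*(g + 1)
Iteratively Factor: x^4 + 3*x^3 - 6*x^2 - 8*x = (x - 2)*(x^3 + 5*x^2 + 4*x) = (x - 2)*(x + 4)*(x^2 + x) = (x - 2)*(x + 1)*(x + 4)*(x)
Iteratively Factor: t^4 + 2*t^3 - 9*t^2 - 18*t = (t - 3)*(t^3 + 5*t^2 + 6*t) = (t - 3)*(t + 2)*(t^2 + 3*t) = (t - 3)*(t + 2)*(t + 3)*(t)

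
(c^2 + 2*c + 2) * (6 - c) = -c^3 + 4*c^2 + 10*c + 12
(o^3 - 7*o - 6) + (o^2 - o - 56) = o^3 + o^2 - 8*o - 62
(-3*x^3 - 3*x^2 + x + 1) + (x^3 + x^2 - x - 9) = -2*x^3 - 2*x^2 - 8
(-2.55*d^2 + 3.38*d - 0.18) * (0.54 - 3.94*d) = 10.047*d^3 - 14.6942*d^2 + 2.5344*d - 0.0972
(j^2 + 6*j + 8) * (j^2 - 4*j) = j^4 + 2*j^3 - 16*j^2 - 32*j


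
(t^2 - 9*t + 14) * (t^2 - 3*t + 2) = t^4 - 12*t^3 + 43*t^2 - 60*t + 28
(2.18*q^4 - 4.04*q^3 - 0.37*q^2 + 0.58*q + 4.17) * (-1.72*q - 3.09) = -3.7496*q^5 + 0.2126*q^4 + 13.12*q^3 + 0.1457*q^2 - 8.9646*q - 12.8853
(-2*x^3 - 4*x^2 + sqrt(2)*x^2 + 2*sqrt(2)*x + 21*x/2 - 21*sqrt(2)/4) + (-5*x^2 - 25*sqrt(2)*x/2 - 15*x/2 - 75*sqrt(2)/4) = -2*x^3 - 9*x^2 + sqrt(2)*x^2 - 21*sqrt(2)*x/2 + 3*x - 24*sqrt(2)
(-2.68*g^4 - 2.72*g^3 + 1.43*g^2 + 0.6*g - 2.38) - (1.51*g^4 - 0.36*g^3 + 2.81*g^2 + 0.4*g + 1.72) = -4.19*g^4 - 2.36*g^3 - 1.38*g^2 + 0.2*g - 4.1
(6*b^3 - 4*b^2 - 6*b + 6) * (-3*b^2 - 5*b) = -18*b^5 - 18*b^4 + 38*b^3 + 12*b^2 - 30*b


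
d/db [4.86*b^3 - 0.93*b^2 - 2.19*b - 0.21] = 14.58*b^2 - 1.86*b - 2.19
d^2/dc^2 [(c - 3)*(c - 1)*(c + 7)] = 6*c + 6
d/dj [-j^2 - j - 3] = -2*j - 1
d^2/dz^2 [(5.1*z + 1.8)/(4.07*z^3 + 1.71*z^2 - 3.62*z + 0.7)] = (506.88594*z^5 + 570.76866*z^4 + 380.54586*z^3 - 301.89924*z^2 - 134.25156*z + 68.71344)/(67.419143*z^9 + 84.977937*z^8 - 144.191553*z^7 - 111.378183*z^6 + 157.479738*z^5 + 11.485902*z^4 - 67.453868*z^3 + 30.03294*z^2 - 5.3214*z + 0.343)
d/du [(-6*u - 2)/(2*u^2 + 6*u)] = (3*u^2 + 2*u + 3)/(u^2*(u^2 + 6*u + 9))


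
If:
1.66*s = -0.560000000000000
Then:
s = -0.34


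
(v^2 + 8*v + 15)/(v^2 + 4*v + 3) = (v + 5)/(v + 1)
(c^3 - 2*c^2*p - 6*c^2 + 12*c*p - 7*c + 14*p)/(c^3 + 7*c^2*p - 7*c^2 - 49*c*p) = (c^2 - 2*c*p + c - 2*p)/(c*(c + 7*p))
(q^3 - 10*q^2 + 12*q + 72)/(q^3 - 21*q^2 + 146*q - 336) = (q^2 - 4*q - 12)/(q^2 - 15*q + 56)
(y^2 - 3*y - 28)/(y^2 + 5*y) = (y^2 - 3*y - 28)/(y*(y + 5))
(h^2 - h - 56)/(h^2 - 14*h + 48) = (h + 7)/(h - 6)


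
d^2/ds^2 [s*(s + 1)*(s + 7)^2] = 12*s^2 + 90*s + 126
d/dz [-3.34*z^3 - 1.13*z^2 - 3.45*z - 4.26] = -10.02*z^2 - 2.26*z - 3.45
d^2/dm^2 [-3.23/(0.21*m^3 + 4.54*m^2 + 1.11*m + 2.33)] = ((4.0698*m + 29.3284)*(0.21*m^3 + 4.54*m^2 + 1.11*m + 2.33) - 3.23*(0.63*m^2 + 9.08*m + 1.11)*(1.26*m^2 + 18.16*m + 2.22))/(0.21*m^3 + 4.54*m^2 + 1.11*m + 2.33)^3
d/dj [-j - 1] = -1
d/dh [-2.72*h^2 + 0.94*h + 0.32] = 0.94 - 5.44*h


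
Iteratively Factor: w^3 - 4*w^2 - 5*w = (w + 1)*(w^2 - 5*w) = (w - 5)*(w + 1)*(w)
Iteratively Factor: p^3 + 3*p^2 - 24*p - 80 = (p - 5)*(p^2 + 8*p + 16) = (p - 5)*(p + 4)*(p + 4)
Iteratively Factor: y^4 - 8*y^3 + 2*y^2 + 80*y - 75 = (y - 1)*(y^3 - 7*y^2 - 5*y + 75) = (y - 5)*(y - 1)*(y^2 - 2*y - 15) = (y - 5)*(y - 1)*(y + 3)*(y - 5)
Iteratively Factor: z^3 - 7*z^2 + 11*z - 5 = (z - 1)*(z^2 - 6*z + 5) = (z - 1)^2*(z - 5)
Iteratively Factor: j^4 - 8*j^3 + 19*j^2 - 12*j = (j)*(j^3 - 8*j^2 + 19*j - 12) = j*(j - 1)*(j^2 - 7*j + 12) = j*(j - 3)*(j - 1)*(j - 4)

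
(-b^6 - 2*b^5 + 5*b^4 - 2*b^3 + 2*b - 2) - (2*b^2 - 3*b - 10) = -b^6 - 2*b^5 + 5*b^4 - 2*b^3 - 2*b^2 + 5*b + 8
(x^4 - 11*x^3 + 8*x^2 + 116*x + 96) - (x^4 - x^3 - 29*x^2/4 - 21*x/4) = -10*x^3 + 61*x^2/4 + 485*x/4 + 96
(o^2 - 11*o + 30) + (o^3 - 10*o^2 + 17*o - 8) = o^3 - 9*o^2 + 6*o + 22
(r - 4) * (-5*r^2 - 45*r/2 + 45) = -5*r^3 - 5*r^2/2 + 135*r - 180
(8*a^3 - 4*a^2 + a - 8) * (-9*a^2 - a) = -72*a^5 + 28*a^4 - 5*a^3 + 71*a^2 + 8*a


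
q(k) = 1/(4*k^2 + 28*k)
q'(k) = (-8*k - 28)/(4*k^2 + 28*k)^2 = (-2*k - 7)/(4*k^2*(k + 7)^2)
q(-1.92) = -0.03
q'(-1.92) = -0.01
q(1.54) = 0.02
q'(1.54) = -0.01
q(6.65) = 0.00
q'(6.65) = -0.00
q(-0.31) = -0.12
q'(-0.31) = -0.37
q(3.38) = 0.01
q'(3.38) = -0.00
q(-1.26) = -0.03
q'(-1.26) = -0.02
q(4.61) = 0.00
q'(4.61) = -0.00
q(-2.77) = -0.02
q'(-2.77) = -0.00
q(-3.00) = -0.02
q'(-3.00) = 0.00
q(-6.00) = -0.04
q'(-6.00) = 0.03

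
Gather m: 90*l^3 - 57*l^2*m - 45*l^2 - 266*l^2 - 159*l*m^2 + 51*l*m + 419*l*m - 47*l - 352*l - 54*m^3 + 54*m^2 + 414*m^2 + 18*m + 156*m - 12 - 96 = 90*l^3 - 311*l^2 - 399*l - 54*m^3 + m^2*(468 - 159*l) + m*(-57*l^2 + 470*l + 174) - 108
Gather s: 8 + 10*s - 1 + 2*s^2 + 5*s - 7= 2*s^2 + 15*s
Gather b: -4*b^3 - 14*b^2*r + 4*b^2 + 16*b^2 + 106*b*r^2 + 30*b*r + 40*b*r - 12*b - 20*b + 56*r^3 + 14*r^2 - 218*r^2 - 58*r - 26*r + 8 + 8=-4*b^3 + b^2*(20 - 14*r) + b*(106*r^2 + 70*r - 32) + 56*r^3 - 204*r^2 - 84*r + 16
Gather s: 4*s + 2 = 4*s + 2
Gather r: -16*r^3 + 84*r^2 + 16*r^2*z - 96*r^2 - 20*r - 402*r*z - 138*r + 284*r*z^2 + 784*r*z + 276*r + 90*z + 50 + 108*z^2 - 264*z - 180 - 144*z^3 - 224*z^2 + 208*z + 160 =-16*r^3 + r^2*(16*z - 12) + r*(284*z^2 + 382*z + 118) - 144*z^3 - 116*z^2 + 34*z + 30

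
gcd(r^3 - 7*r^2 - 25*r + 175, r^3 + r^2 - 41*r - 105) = r^2 - 2*r - 35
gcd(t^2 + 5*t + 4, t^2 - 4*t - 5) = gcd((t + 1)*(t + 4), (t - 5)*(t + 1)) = t + 1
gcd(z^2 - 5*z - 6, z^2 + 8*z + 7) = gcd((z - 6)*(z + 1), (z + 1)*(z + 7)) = z + 1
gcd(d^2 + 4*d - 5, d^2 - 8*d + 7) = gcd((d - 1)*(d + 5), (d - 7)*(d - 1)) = d - 1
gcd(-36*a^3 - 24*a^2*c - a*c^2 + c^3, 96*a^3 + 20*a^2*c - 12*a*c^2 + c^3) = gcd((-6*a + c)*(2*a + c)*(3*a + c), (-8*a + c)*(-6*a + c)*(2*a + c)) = 12*a^2 + 4*a*c - c^2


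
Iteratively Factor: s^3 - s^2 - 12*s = (s + 3)*(s^2 - 4*s) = s*(s + 3)*(s - 4)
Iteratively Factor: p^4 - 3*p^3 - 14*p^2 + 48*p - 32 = (p - 4)*(p^3 + p^2 - 10*p + 8) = (p - 4)*(p + 4)*(p^2 - 3*p + 2) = (p - 4)*(p - 1)*(p + 4)*(p - 2)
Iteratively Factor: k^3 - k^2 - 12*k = (k + 3)*(k^2 - 4*k) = k*(k + 3)*(k - 4)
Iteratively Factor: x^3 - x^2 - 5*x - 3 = (x + 1)*(x^2 - 2*x - 3) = (x - 3)*(x + 1)*(x + 1)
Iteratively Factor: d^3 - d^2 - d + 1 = (d + 1)*(d^2 - 2*d + 1) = (d - 1)*(d + 1)*(d - 1)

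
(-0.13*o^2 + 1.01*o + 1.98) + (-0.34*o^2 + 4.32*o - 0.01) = -0.47*o^2 + 5.33*o + 1.97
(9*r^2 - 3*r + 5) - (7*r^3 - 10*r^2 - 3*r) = -7*r^3 + 19*r^2 + 5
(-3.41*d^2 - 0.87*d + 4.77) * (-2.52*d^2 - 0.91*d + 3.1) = 8.5932*d^4 + 5.2955*d^3 - 21.7997*d^2 - 7.0377*d + 14.787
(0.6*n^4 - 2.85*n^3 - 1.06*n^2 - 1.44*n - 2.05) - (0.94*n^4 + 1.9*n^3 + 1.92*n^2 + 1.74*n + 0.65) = -0.34*n^4 - 4.75*n^3 - 2.98*n^2 - 3.18*n - 2.7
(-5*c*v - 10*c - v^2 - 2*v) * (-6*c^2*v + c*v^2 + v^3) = 30*c^3*v^2 + 60*c^3*v + c^2*v^3 + 2*c^2*v^2 - 6*c*v^4 - 12*c*v^3 - v^5 - 2*v^4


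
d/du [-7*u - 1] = -7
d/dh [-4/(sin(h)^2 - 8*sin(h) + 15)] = 8*(sin(h) - 4)*cos(h)/(sin(h)^2 - 8*sin(h) + 15)^2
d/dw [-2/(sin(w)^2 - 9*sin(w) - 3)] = 2*(2*sin(w) - 9)*cos(w)/(9*sin(w) + cos(w)^2 + 2)^2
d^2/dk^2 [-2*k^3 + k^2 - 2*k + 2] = 2 - 12*k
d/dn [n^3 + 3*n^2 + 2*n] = 3*n^2 + 6*n + 2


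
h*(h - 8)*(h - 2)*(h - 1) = h^4 - 11*h^3 + 26*h^2 - 16*h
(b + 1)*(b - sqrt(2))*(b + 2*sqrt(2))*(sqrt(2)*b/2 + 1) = sqrt(2)*b^4/2 + sqrt(2)*b^3/2 + 2*b^3 - sqrt(2)*b^2 + 2*b^2 - 4*b - sqrt(2)*b - 4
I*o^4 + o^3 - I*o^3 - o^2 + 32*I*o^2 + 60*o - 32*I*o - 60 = (o - 5*I)*(o - 2*I)*(o + 6*I)*(I*o - I)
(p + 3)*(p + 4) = p^2 + 7*p + 12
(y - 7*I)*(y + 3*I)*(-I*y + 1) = -I*y^3 - 3*y^2 - 25*I*y + 21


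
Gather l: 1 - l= 1 - l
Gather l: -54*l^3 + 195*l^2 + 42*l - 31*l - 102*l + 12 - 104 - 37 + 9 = -54*l^3 + 195*l^2 - 91*l - 120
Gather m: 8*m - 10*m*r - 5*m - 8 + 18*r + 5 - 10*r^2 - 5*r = m*(3 - 10*r) - 10*r^2 + 13*r - 3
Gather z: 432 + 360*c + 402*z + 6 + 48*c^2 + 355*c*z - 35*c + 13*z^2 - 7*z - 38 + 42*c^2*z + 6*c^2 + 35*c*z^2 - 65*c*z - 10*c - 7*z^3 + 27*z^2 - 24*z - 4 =54*c^2 + 315*c - 7*z^3 + z^2*(35*c + 40) + z*(42*c^2 + 290*c + 371) + 396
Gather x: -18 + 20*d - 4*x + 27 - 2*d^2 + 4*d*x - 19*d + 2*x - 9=-2*d^2 + d + x*(4*d - 2)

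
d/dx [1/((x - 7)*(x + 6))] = (1 - 2*x)/(x^4 - 2*x^3 - 83*x^2 + 84*x + 1764)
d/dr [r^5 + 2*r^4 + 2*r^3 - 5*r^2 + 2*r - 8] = 5*r^4 + 8*r^3 + 6*r^2 - 10*r + 2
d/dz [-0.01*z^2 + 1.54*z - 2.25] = 1.54 - 0.02*z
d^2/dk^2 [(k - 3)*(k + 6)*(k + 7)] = 6*k + 20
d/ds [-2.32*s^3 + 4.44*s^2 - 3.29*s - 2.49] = -6.96*s^2 + 8.88*s - 3.29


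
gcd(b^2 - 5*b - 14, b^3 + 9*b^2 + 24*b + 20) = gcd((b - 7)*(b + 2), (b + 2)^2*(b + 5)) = b + 2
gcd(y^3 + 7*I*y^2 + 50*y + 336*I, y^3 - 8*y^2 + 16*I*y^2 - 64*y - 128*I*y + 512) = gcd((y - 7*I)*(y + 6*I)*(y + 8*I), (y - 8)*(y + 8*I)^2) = y + 8*I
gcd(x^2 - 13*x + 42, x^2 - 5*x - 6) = x - 6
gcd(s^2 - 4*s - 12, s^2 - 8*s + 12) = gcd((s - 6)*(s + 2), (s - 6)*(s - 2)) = s - 6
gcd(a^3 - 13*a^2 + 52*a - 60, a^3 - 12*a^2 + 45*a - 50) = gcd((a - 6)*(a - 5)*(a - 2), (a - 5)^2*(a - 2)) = a^2 - 7*a + 10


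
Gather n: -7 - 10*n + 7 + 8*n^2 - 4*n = 8*n^2 - 14*n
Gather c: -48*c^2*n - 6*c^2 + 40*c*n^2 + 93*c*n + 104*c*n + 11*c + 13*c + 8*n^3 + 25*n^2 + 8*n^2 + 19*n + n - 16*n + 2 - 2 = c^2*(-48*n - 6) + c*(40*n^2 + 197*n + 24) + 8*n^3 + 33*n^2 + 4*n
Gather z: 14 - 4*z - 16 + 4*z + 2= 0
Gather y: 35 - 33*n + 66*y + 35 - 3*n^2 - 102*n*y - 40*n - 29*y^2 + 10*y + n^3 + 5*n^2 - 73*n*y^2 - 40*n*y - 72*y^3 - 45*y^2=n^3 + 2*n^2 - 73*n - 72*y^3 + y^2*(-73*n - 74) + y*(76 - 142*n) + 70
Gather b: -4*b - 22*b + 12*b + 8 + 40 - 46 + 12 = 14 - 14*b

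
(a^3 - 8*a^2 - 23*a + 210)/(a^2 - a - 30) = a - 7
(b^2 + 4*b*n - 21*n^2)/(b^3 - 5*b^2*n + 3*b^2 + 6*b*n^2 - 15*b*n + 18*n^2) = (b + 7*n)/(b^2 - 2*b*n + 3*b - 6*n)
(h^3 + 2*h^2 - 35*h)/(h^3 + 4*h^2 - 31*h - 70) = h/(h + 2)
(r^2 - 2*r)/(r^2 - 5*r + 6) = r/(r - 3)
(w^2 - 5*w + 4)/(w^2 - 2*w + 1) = (w - 4)/(w - 1)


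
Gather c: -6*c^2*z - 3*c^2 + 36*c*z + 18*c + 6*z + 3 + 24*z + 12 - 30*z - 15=c^2*(-6*z - 3) + c*(36*z + 18)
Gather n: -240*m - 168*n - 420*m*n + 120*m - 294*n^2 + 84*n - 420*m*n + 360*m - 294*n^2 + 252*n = 240*m - 588*n^2 + n*(168 - 840*m)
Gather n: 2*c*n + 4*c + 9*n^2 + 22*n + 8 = 4*c + 9*n^2 + n*(2*c + 22) + 8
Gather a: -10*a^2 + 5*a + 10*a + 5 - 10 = -10*a^2 + 15*a - 5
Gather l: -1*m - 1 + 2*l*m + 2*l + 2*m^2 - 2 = l*(2*m + 2) + 2*m^2 - m - 3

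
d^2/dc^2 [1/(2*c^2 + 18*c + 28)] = (-c^2 - 9*c + (2*c + 9)^2 - 14)/(c^2 + 9*c + 14)^3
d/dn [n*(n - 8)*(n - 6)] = 3*n^2 - 28*n + 48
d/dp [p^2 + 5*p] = 2*p + 5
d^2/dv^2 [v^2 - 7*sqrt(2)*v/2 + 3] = 2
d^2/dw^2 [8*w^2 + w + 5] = 16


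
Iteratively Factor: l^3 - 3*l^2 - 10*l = (l - 5)*(l^2 + 2*l) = l*(l - 5)*(l + 2)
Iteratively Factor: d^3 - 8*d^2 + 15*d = (d - 5)*(d^2 - 3*d) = d*(d - 5)*(d - 3)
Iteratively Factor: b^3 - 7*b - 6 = (b + 1)*(b^2 - b - 6) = (b - 3)*(b + 1)*(b + 2)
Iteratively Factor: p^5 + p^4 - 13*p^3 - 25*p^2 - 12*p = (p + 3)*(p^4 - 2*p^3 - 7*p^2 - 4*p) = (p + 1)*(p + 3)*(p^3 - 3*p^2 - 4*p) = (p - 4)*(p + 1)*(p + 3)*(p^2 + p) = p*(p - 4)*(p + 1)*(p + 3)*(p + 1)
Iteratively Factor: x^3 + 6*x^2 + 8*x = (x)*(x^2 + 6*x + 8) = x*(x + 4)*(x + 2)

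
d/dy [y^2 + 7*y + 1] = 2*y + 7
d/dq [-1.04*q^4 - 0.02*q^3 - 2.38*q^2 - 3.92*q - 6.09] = -4.16*q^3 - 0.06*q^2 - 4.76*q - 3.92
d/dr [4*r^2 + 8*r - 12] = 8*r + 8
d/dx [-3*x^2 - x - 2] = -6*x - 1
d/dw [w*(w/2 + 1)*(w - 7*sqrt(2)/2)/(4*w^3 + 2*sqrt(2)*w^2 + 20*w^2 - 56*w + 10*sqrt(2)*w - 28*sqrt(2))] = (6*w^4 + 8*sqrt(2)*w^4 - 56*w^3 + 38*sqrt(2)*w^3 - 77*w^2 + 136*sqrt(2)*w^2 - 56*sqrt(2)*w + 196*w + 196)/(8*(2*w^6 + 2*sqrt(2)*w^5 + 20*w^5 - 5*w^4 + 20*sqrt(2)*w^4 - 270*w^3 - 6*sqrt(2)*w^3 - 280*sqrt(2)*w^2 + 389*w^2 - 140*w + 392*sqrt(2)*w + 196))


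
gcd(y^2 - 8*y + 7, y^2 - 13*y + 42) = y - 7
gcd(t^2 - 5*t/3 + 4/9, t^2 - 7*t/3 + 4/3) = t - 4/3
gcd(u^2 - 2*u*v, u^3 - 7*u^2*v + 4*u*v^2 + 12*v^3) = u - 2*v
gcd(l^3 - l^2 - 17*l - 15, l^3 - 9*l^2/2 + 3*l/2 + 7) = l + 1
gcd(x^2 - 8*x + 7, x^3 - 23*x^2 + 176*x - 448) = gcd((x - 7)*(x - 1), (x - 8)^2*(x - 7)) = x - 7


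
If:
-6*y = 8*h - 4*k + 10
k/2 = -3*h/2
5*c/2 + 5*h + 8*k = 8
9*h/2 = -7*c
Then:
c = 144/577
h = -224/577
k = 672/577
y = -215/577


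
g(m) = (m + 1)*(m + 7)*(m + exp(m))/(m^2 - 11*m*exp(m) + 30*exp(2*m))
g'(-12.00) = 0.95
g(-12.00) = -4.58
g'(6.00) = -0.00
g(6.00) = 0.01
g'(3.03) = -0.06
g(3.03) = 0.08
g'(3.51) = -0.04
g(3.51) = 0.05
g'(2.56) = -0.09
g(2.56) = 0.11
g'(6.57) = -0.00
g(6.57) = 0.00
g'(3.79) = -0.03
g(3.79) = 0.04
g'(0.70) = -0.04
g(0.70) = 0.33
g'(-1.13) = -0.71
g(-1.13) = 0.07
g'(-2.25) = -1.28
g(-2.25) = 1.59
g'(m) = (m + 1)*(m + 7)*(m + exp(m))*(11*m*exp(m) - 2*m - 60*exp(2*m) + 11*exp(m))/(m^2 - 11*m*exp(m) + 30*exp(2*m))^2 + (m + 1)*(m + 7)*(exp(m) + 1)/(m^2 - 11*m*exp(m) + 30*exp(2*m)) + (m + 1)*(m + exp(m))/(m^2 - 11*m*exp(m) + 30*exp(2*m)) + (m + 7)*(m + exp(m))/(m^2 - 11*m*exp(m) + 30*exp(2*m)) = ((m + 1)*(m + 7)*(m + exp(m))*(11*m*exp(m) - 2*m - 60*exp(2*m) + 11*exp(m)) + (m^2 - 11*m*exp(m) + 30*exp(2*m))*((m + 1)*(m + 7)*(exp(m) + 1) + (m + 1)*(m + exp(m)) + (m + 7)*(m + exp(m))))/(m^2 - 11*m*exp(m) + 30*exp(2*m))^2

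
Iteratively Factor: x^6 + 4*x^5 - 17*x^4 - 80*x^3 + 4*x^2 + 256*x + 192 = (x - 4)*(x^5 + 8*x^4 + 15*x^3 - 20*x^2 - 76*x - 48) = (x - 4)*(x + 4)*(x^4 + 4*x^3 - x^2 - 16*x - 12) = (x - 4)*(x + 2)*(x + 4)*(x^3 + 2*x^2 - 5*x - 6) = (x - 4)*(x - 2)*(x + 2)*(x + 4)*(x^2 + 4*x + 3) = (x - 4)*(x - 2)*(x + 1)*(x + 2)*(x + 4)*(x + 3)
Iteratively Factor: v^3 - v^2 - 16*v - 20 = (v - 5)*(v^2 + 4*v + 4) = (v - 5)*(v + 2)*(v + 2)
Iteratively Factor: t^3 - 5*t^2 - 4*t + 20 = (t + 2)*(t^2 - 7*t + 10) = (t - 2)*(t + 2)*(t - 5)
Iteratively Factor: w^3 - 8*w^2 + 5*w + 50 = (w - 5)*(w^2 - 3*w - 10) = (w - 5)^2*(w + 2)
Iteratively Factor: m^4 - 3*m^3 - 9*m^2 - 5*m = (m - 5)*(m^3 + 2*m^2 + m) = (m - 5)*(m + 1)*(m^2 + m) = m*(m - 5)*(m + 1)*(m + 1)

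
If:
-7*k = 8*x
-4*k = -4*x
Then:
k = 0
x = 0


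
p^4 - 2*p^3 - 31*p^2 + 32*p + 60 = (p - 6)*(p - 2)*(p + 1)*(p + 5)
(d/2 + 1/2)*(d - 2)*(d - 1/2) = d^3/2 - 3*d^2/4 - 3*d/4 + 1/2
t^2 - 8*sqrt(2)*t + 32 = (t - 4*sqrt(2))^2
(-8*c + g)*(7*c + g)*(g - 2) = -56*c^2*g + 112*c^2 - c*g^2 + 2*c*g + g^3 - 2*g^2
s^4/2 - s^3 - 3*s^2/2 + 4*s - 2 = (s/2 + 1)*(s - 2)*(s - 1)^2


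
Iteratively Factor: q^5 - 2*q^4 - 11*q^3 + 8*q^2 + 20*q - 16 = (q - 4)*(q^4 + 2*q^3 - 3*q^2 - 4*q + 4) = (q - 4)*(q - 1)*(q^3 + 3*q^2 - 4) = (q - 4)*(q - 1)*(q + 2)*(q^2 + q - 2) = (q - 4)*(q - 1)*(q + 2)^2*(q - 1)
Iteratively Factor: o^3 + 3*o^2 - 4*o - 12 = (o - 2)*(o^2 + 5*o + 6) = (o - 2)*(o + 2)*(o + 3)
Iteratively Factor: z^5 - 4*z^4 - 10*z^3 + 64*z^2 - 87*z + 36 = (z - 3)*(z^4 - z^3 - 13*z^2 + 25*z - 12) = (z - 3)*(z - 1)*(z^3 - 13*z + 12) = (z - 3)*(z - 1)^2*(z^2 + z - 12) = (z - 3)*(z - 1)^2*(z + 4)*(z - 3)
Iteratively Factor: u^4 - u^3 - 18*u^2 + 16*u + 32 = (u - 4)*(u^3 + 3*u^2 - 6*u - 8) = (u - 4)*(u + 1)*(u^2 + 2*u - 8) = (u - 4)*(u + 1)*(u + 4)*(u - 2)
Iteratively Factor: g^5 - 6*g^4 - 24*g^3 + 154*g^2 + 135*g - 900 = (g + 3)*(g^4 - 9*g^3 + 3*g^2 + 145*g - 300) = (g - 5)*(g + 3)*(g^3 - 4*g^2 - 17*g + 60) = (g - 5)*(g + 3)*(g + 4)*(g^2 - 8*g + 15) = (g - 5)*(g - 3)*(g + 3)*(g + 4)*(g - 5)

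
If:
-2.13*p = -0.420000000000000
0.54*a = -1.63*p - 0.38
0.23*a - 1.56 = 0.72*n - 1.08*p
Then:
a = -1.30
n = -2.29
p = 0.20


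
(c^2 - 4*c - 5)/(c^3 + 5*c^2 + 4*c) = (c - 5)/(c*(c + 4))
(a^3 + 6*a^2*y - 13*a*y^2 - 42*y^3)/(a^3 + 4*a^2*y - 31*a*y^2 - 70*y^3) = (-a + 3*y)/(-a + 5*y)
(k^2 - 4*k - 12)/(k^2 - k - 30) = (k + 2)/(k + 5)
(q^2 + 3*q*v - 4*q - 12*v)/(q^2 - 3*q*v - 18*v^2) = (q - 4)/(q - 6*v)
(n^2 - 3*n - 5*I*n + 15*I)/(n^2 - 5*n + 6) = (n - 5*I)/(n - 2)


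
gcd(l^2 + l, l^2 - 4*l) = l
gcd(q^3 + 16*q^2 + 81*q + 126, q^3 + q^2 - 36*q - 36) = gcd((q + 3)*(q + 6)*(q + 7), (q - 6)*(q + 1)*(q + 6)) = q + 6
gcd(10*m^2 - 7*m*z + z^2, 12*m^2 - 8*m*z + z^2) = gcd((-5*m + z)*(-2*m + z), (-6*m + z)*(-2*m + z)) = -2*m + z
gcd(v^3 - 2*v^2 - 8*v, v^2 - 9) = 1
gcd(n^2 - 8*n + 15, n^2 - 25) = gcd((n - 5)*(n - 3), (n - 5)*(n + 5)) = n - 5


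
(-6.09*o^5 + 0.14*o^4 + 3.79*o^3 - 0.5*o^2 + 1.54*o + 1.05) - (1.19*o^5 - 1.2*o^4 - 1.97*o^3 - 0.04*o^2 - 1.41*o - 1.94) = -7.28*o^5 + 1.34*o^4 + 5.76*o^3 - 0.46*o^2 + 2.95*o + 2.99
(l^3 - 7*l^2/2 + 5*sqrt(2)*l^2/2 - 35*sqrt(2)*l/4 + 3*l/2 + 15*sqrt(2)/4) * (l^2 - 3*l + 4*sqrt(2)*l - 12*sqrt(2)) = l^5 - 13*l^4/2 + 13*sqrt(2)*l^4/2 - 169*sqrt(2)*l^3/4 + 32*l^3 - 269*l^2/2 + 78*sqrt(2)*l^2 - 117*sqrt(2)*l/4 + 240*l - 90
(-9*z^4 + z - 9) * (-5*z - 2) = 45*z^5 + 18*z^4 - 5*z^2 + 43*z + 18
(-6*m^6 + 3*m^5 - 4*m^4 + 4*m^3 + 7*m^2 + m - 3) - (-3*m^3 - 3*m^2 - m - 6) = -6*m^6 + 3*m^5 - 4*m^4 + 7*m^3 + 10*m^2 + 2*m + 3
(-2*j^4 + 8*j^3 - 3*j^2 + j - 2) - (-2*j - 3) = -2*j^4 + 8*j^3 - 3*j^2 + 3*j + 1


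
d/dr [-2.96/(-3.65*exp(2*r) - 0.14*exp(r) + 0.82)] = (-21.608*exp(r) - 0.4144)*exp(r)/(3.65*exp(2*r) + 0.14*exp(r) - 0.82)^2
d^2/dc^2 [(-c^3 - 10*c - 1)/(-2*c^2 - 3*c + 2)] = 2*(53*c^3 - 6*c^2 + 150*c + 73)/(8*c^6 + 36*c^5 + 30*c^4 - 45*c^3 - 30*c^2 + 36*c - 8)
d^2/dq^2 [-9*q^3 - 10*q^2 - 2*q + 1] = -54*q - 20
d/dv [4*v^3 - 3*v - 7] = 12*v^2 - 3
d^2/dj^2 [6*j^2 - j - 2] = 12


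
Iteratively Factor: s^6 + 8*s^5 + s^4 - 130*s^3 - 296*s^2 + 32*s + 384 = (s - 4)*(s^5 + 12*s^4 + 49*s^3 + 66*s^2 - 32*s - 96) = (s - 4)*(s + 4)*(s^4 + 8*s^3 + 17*s^2 - 2*s - 24) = (s - 4)*(s + 3)*(s + 4)*(s^3 + 5*s^2 + 2*s - 8) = (s - 4)*(s + 2)*(s + 3)*(s + 4)*(s^2 + 3*s - 4) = (s - 4)*(s - 1)*(s + 2)*(s + 3)*(s + 4)*(s + 4)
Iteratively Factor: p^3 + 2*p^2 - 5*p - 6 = (p + 3)*(p^2 - p - 2) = (p + 1)*(p + 3)*(p - 2)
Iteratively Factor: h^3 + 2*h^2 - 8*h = (h + 4)*(h^2 - 2*h) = h*(h + 4)*(h - 2)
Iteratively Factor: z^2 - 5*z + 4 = (z - 4)*(z - 1)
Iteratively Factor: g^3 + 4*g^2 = (g + 4)*(g^2) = g*(g + 4)*(g)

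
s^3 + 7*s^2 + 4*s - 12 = (s - 1)*(s + 2)*(s + 6)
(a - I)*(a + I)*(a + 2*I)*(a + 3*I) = a^4 + 5*I*a^3 - 5*a^2 + 5*I*a - 6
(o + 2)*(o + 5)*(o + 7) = o^3 + 14*o^2 + 59*o + 70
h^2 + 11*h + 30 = (h + 5)*(h + 6)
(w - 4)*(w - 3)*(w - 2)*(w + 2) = w^4 - 7*w^3 + 8*w^2 + 28*w - 48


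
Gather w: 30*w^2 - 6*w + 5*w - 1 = 30*w^2 - w - 1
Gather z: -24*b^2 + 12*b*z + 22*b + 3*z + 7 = -24*b^2 + 22*b + z*(12*b + 3) + 7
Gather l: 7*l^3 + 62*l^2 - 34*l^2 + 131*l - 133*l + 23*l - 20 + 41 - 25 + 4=7*l^3 + 28*l^2 + 21*l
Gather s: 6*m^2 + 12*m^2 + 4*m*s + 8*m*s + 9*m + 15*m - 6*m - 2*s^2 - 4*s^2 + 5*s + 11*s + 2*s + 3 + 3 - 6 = 18*m^2 + 18*m - 6*s^2 + s*(12*m + 18)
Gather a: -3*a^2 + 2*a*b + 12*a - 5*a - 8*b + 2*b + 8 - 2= -3*a^2 + a*(2*b + 7) - 6*b + 6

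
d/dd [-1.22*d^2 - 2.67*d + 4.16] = -2.44*d - 2.67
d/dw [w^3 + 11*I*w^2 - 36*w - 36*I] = 3*w^2 + 22*I*w - 36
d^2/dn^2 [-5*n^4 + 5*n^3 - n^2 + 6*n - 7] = -60*n^2 + 30*n - 2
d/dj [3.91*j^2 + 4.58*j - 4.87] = 7.82*j + 4.58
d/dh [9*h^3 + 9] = 27*h^2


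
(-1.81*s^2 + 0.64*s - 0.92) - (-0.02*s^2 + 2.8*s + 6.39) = -1.79*s^2 - 2.16*s - 7.31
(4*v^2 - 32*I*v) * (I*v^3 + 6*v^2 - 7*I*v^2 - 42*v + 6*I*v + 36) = 4*I*v^5 + 56*v^4 - 28*I*v^4 - 392*v^3 - 168*I*v^3 + 336*v^2 + 1344*I*v^2 - 1152*I*v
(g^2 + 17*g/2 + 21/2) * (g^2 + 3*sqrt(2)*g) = g^4 + 3*sqrt(2)*g^3 + 17*g^3/2 + 21*g^2/2 + 51*sqrt(2)*g^2/2 + 63*sqrt(2)*g/2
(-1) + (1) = 0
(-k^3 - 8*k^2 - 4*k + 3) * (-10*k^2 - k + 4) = 10*k^5 + 81*k^4 + 44*k^3 - 58*k^2 - 19*k + 12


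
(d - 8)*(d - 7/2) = d^2 - 23*d/2 + 28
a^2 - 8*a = a*(a - 8)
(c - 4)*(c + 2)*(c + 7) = c^3 + 5*c^2 - 22*c - 56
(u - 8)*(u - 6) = u^2 - 14*u + 48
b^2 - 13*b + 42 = (b - 7)*(b - 6)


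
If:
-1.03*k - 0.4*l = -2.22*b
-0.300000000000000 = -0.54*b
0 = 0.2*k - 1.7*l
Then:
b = 0.56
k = 1.15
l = 0.13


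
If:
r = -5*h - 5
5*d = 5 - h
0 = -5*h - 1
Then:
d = 26/25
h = -1/5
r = -4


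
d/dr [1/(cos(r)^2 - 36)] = 2*sin(r)*cos(r)/(cos(r)^2 - 36)^2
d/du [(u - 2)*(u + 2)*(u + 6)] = 3*u^2 + 12*u - 4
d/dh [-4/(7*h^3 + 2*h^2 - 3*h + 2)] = 4*(21*h^2 + 4*h - 3)/(7*h^3 + 2*h^2 - 3*h + 2)^2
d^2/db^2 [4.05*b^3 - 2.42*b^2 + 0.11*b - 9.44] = 24.3*b - 4.84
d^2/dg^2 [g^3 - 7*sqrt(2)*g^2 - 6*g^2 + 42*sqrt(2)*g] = 6*g - 14*sqrt(2) - 12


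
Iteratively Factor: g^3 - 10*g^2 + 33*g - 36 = (g - 3)*(g^2 - 7*g + 12) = (g - 3)^2*(g - 4)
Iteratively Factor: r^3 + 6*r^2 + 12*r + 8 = (r + 2)*(r^2 + 4*r + 4) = (r + 2)^2*(r + 2)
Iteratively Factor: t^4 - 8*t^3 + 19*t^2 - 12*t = (t)*(t^3 - 8*t^2 + 19*t - 12) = t*(t - 3)*(t^2 - 5*t + 4) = t*(t - 4)*(t - 3)*(t - 1)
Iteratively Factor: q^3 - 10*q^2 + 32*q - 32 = (q - 4)*(q^2 - 6*q + 8) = (q - 4)*(q - 2)*(q - 4)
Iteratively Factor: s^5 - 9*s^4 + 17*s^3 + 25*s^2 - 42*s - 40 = (s + 1)*(s^4 - 10*s^3 + 27*s^2 - 2*s - 40) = (s - 2)*(s + 1)*(s^3 - 8*s^2 + 11*s + 20) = (s - 2)*(s + 1)^2*(s^2 - 9*s + 20) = (s - 4)*(s - 2)*(s + 1)^2*(s - 5)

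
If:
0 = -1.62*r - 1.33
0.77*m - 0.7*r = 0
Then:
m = -0.75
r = -0.82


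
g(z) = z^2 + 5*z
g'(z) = 2*z + 5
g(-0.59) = -2.60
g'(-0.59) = 3.82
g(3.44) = 29.03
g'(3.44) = 11.88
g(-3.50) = -5.25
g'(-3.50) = -2.00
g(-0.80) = -3.36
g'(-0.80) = 3.40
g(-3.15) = -5.83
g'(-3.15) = -1.30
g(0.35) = 1.87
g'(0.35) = 5.70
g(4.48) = 42.47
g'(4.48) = 13.96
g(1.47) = 9.51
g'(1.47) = 7.94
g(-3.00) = -6.00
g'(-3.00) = -1.00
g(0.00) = 0.00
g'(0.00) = 5.00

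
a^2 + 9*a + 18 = (a + 3)*(a + 6)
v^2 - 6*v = v*(v - 6)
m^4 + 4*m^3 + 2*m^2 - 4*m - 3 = (m - 1)*(m + 1)^2*(m + 3)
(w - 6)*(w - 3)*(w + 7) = w^3 - 2*w^2 - 45*w + 126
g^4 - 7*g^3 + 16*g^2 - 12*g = g*(g - 3)*(g - 2)^2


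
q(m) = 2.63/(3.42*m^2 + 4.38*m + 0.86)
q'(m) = 2.63*(-6.84*m - 4.38)/(3.42*m^2 + 4.38*m + 0.86)^2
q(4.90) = 0.03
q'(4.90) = -0.01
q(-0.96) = -13.63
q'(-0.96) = 154.49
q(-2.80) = 0.17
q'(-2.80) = 0.16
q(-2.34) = 0.28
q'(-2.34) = 0.35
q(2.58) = 0.08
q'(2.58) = -0.05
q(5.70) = 0.02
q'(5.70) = -0.01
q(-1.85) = 0.59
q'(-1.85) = 1.09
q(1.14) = 0.26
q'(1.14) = -0.30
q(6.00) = 0.02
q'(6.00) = -0.01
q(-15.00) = 0.00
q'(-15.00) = 0.00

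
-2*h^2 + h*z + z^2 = (-h + z)*(2*h + z)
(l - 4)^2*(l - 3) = l^3 - 11*l^2 + 40*l - 48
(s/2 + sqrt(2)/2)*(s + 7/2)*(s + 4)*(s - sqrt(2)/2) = s^4/2 + sqrt(2)*s^3/4 + 15*s^3/4 + 15*sqrt(2)*s^2/8 + 13*s^2/2 - 15*s/4 + 7*sqrt(2)*s/2 - 7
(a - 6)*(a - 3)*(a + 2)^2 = a^4 - 5*a^3 - 14*a^2 + 36*a + 72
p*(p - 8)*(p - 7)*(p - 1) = p^4 - 16*p^3 + 71*p^2 - 56*p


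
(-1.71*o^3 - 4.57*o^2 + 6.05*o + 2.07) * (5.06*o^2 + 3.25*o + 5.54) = -8.6526*o^5 - 28.6817*o^4 + 6.2871*o^3 + 4.81889999999999*o^2 + 40.2445*o + 11.4678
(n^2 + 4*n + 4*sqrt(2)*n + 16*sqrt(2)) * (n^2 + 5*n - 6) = n^4 + 4*sqrt(2)*n^3 + 9*n^3 + 14*n^2 + 36*sqrt(2)*n^2 - 24*n + 56*sqrt(2)*n - 96*sqrt(2)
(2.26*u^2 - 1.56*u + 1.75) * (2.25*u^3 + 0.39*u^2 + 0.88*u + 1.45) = 5.085*u^5 - 2.6286*u^4 + 5.3179*u^3 + 2.5867*u^2 - 0.722*u + 2.5375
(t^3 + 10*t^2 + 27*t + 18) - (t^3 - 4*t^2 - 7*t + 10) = 14*t^2 + 34*t + 8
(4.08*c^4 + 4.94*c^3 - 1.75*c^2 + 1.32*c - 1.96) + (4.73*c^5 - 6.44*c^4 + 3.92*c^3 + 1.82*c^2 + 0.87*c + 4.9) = 4.73*c^5 - 2.36*c^4 + 8.86*c^3 + 0.0700000000000001*c^2 + 2.19*c + 2.94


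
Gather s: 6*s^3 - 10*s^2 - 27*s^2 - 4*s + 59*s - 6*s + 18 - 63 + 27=6*s^3 - 37*s^2 + 49*s - 18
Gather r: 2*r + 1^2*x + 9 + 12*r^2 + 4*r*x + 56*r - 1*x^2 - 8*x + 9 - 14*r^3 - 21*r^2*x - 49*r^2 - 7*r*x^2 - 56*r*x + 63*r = -14*r^3 + r^2*(-21*x - 37) + r*(-7*x^2 - 52*x + 121) - x^2 - 7*x + 18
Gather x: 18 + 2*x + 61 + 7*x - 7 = 9*x + 72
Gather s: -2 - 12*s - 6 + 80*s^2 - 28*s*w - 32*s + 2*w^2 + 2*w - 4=80*s^2 + s*(-28*w - 44) + 2*w^2 + 2*w - 12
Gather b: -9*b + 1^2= 1 - 9*b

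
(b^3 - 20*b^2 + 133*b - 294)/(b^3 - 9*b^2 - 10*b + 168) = (b - 7)/(b + 4)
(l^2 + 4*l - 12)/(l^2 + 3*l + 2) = (l^2 + 4*l - 12)/(l^2 + 3*l + 2)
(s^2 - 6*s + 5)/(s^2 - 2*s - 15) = (s - 1)/(s + 3)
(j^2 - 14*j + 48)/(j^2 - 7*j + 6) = (j - 8)/(j - 1)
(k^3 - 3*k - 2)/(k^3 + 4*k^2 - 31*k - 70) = (k^3 - 3*k - 2)/(k^3 + 4*k^2 - 31*k - 70)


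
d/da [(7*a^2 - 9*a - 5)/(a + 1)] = (7*a^2 + 14*a - 4)/(a^2 + 2*a + 1)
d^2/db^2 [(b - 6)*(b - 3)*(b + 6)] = 6*b - 6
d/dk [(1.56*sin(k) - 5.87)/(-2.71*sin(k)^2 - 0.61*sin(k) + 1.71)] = (4.2276*sin(k)^2 - 31.8154*sin(k) - 0.9131)*cos(k)/(7.3441*sin(k)^4 + 3.3062*sin(k)^3 - 8.8961*sin(k)^2 - 2.0862*sin(k) + 2.9241)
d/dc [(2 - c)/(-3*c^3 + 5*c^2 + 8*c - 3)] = (3*c^3 - 5*c^2 - 8*c + (c - 2)*(-9*c^2 + 10*c + 8) + 3)/(3*c^3 - 5*c^2 - 8*c + 3)^2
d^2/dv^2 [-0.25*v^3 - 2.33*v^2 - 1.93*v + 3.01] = -1.5*v - 4.66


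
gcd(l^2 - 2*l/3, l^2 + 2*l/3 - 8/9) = l - 2/3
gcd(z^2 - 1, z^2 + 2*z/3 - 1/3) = z + 1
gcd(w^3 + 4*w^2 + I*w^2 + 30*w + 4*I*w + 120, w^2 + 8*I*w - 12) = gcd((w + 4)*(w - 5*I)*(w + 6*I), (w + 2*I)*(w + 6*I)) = w + 6*I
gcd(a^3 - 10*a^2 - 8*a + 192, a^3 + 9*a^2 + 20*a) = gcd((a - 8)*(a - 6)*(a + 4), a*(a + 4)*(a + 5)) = a + 4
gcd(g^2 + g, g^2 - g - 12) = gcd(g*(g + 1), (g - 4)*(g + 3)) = 1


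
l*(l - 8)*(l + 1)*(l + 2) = l^4 - 5*l^3 - 22*l^2 - 16*l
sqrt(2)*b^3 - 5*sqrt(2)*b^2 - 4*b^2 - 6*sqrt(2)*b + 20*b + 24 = (b - 6)*(b - 2*sqrt(2))*(sqrt(2)*b + sqrt(2))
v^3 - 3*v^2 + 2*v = v*(v - 2)*(v - 1)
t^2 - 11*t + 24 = (t - 8)*(t - 3)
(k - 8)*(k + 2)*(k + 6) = k^3 - 52*k - 96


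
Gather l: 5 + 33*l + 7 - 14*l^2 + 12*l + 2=-14*l^2 + 45*l + 14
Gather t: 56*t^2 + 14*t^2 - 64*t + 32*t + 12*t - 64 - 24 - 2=70*t^2 - 20*t - 90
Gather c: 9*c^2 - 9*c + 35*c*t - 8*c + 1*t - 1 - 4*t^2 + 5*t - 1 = 9*c^2 + c*(35*t - 17) - 4*t^2 + 6*t - 2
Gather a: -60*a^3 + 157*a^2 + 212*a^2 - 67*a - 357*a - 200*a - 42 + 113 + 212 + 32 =-60*a^3 + 369*a^2 - 624*a + 315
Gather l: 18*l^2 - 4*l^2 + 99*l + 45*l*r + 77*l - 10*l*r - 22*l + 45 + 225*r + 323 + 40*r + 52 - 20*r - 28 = 14*l^2 + l*(35*r + 154) + 245*r + 392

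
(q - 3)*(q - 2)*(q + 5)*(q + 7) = q^4 + 7*q^3 - 19*q^2 - 103*q + 210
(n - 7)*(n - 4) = n^2 - 11*n + 28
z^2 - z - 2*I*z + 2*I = (z - 1)*(z - 2*I)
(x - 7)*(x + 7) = x^2 - 49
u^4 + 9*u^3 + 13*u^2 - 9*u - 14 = (u - 1)*(u + 1)*(u + 2)*(u + 7)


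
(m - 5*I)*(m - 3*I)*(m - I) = m^3 - 9*I*m^2 - 23*m + 15*I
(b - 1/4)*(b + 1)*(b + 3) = b^3 + 15*b^2/4 + 2*b - 3/4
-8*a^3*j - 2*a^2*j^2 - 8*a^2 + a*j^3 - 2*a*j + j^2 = (-4*a + j)*(2*a + j)*(a*j + 1)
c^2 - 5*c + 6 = (c - 3)*(c - 2)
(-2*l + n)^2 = 4*l^2 - 4*l*n + n^2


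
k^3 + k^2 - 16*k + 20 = (k - 2)^2*(k + 5)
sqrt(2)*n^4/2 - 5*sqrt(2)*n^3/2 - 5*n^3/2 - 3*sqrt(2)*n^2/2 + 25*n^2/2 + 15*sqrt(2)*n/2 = n*(n - 5)*(n - 3*sqrt(2))*(sqrt(2)*n/2 + 1/2)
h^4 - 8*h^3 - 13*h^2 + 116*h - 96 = (h - 8)*(h - 3)*(h - 1)*(h + 4)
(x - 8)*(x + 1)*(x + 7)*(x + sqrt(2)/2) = x^4 + sqrt(2)*x^3/2 - 57*x^2 - 56*x - 57*sqrt(2)*x/2 - 28*sqrt(2)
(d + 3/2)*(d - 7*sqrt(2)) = d^2 - 7*sqrt(2)*d + 3*d/2 - 21*sqrt(2)/2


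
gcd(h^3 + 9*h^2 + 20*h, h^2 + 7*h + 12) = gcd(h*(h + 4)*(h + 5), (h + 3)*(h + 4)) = h + 4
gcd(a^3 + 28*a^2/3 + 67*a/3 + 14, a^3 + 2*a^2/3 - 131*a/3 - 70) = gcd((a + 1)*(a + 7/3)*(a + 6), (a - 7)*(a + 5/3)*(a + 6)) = a + 6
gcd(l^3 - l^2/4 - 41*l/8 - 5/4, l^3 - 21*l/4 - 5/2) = l^2 - l/2 - 5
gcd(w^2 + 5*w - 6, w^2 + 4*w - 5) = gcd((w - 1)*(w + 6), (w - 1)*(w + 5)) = w - 1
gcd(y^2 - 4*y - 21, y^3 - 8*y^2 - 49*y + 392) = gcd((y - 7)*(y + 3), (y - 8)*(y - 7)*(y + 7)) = y - 7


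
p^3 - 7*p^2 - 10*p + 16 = (p - 8)*(p - 1)*(p + 2)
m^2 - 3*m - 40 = (m - 8)*(m + 5)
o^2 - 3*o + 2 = (o - 2)*(o - 1)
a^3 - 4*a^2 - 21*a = a*(a - 7)*(a + 3)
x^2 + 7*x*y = x*(x + 7*y)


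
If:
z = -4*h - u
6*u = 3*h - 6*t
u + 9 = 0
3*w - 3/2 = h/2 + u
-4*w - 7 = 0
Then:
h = 9/2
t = 45/4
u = -9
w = -7/4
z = -9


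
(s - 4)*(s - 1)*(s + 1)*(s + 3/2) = s^4 - 5*s^3/2 - 7*s^2 + 5*s/2 + 6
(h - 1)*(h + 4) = h^2 + 3*h - 4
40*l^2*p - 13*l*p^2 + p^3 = p*(-8*l + p)*(-5*l + p)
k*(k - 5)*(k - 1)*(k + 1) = k^4 - 5*k^3 - k^2 + 5*k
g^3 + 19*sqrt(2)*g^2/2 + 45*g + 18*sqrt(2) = (g + sqrt(2)/2)*(g + 3*sqrt(2))*(g + 6*sqrt(2))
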